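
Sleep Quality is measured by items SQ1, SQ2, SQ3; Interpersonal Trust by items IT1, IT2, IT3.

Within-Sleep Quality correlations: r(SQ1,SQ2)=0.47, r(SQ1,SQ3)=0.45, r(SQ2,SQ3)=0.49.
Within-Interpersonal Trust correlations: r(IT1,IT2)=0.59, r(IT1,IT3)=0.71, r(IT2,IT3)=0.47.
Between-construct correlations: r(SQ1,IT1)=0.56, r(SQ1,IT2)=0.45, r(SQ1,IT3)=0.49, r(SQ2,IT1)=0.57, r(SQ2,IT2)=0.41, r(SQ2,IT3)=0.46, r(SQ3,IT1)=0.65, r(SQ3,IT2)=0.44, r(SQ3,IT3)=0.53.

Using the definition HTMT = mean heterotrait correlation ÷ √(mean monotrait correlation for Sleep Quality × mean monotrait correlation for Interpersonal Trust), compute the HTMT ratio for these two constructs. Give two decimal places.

Mean heterotrait r = 4.56/9 = 0.5067.
Mean within-SQ = 1.41/3 = 0.4700; mean within-IT = 1.77/3 = 0.5900.
Geometric mean = √(0.4700 × 0.5900) = 0.5266.
HTMT = 0.5067 / 0.5266 = 0.96.

0.96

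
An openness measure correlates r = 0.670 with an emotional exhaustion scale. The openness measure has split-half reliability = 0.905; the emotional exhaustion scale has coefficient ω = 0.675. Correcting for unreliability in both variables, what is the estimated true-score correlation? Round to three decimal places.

r_true = r_obs / √(r_xx · r_yy) = 0.670 / √(0.905 × 0.675) = 0.670 / √0.610875 = 0.670 / 0.7816 ≈ 0.857.

0.857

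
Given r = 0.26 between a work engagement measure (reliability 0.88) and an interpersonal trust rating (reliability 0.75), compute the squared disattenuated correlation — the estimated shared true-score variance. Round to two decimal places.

Disattenuated r = 0.26 / √(0.88 × 0.75) = 0.26 / 0.8124 = 0.3200.
Shared true-score variance = 0.3200² = 0.1024 ≈ 0.10.

0.10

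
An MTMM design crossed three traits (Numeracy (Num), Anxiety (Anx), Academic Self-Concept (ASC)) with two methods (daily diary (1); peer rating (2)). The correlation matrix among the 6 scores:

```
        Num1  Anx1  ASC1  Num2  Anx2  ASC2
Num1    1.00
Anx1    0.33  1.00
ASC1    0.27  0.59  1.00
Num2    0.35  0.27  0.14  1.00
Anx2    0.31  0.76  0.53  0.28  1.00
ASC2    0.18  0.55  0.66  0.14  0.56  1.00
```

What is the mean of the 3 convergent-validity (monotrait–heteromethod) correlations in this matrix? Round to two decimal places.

0.59

Convergent values: 0.35, 0.76, 0.66; mean = 1.77/3 = 0.59.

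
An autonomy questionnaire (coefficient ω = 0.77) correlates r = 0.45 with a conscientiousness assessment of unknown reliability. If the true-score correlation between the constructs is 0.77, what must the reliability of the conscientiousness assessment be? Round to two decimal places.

r_true = r_obs / √(r_xx · r_yy) ⇒ 0.77 = 0.45 / √(0.77 · r_yy).
√(0.77 · r_yy) = 0.45 / 0.77 = 0.5844; 0.77 · r_yy = 0.3415; r_yy = 0.3415 / 0.77 ≈ 0.44.

0.44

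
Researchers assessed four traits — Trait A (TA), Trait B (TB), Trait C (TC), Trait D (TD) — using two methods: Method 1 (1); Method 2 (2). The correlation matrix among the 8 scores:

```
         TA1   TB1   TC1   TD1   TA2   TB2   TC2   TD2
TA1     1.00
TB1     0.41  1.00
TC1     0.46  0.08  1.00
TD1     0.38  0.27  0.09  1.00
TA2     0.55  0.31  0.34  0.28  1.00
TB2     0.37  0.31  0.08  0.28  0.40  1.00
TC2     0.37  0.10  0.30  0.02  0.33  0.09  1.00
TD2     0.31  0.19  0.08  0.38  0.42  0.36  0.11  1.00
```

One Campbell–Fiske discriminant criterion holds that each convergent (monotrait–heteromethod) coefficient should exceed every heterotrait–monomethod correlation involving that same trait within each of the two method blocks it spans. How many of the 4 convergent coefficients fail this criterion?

Each convergent coefficient versus the relevant comparison correlations:
TA (methods 1·2): 0.55 vs {0.41, 0.40, 0.46, 0.33, 0.38, 0.42} → pass.
TB (methods 1·2): 0.31 vs {0.41, 0.40, 0.08, 0.09, 0.27, 0.36} → fail.
TC (methods 1·2): 0.30 vs {0.46, 0.33, 0.08, 0.09, 0.09, 0.11} → fail.
TD (methods 1·2): 0.38 vs {0.38, 0.42, 0.27, 0.36, 0.09, 0.11} → fail.
3 of 4 fail.

3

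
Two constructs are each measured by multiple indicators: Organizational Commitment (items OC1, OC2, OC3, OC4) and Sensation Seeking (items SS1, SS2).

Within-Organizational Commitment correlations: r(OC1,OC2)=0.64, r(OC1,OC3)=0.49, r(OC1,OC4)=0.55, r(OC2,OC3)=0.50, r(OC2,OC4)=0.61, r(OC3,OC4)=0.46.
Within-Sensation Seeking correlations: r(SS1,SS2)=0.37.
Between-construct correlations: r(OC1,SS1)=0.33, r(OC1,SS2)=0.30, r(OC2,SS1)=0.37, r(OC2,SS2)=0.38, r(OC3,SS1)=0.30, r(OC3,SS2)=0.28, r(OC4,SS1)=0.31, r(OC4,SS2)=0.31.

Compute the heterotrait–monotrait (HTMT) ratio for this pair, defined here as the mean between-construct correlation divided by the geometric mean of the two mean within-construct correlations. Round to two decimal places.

0.72

Mean between = 2.58/8 = 0.3225.
Mean within-OC = 3.25/6 = 0.5417; mean within-SS = 0.37/1 = 0.3700.
Geometric mean = √(0.5417 × 0.3700) = 0.4477.
HTMT = 0.3225 / 0.4477 = 0.72.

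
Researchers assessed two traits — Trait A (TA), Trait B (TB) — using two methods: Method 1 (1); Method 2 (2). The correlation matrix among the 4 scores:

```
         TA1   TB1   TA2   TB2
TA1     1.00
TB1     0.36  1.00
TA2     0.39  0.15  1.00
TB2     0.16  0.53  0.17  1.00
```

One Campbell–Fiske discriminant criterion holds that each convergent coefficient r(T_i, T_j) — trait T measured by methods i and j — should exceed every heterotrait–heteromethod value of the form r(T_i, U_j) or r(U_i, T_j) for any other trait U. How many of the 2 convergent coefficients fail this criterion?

0

Convergent coefficients and their comparison sets:
TA (methods 1·2): 0.39 vs {0.16, 0.15} → pass.
TB (methods 1·2): 0.53 vs {0.15, 0.16} → pass.
0 of 2 fail.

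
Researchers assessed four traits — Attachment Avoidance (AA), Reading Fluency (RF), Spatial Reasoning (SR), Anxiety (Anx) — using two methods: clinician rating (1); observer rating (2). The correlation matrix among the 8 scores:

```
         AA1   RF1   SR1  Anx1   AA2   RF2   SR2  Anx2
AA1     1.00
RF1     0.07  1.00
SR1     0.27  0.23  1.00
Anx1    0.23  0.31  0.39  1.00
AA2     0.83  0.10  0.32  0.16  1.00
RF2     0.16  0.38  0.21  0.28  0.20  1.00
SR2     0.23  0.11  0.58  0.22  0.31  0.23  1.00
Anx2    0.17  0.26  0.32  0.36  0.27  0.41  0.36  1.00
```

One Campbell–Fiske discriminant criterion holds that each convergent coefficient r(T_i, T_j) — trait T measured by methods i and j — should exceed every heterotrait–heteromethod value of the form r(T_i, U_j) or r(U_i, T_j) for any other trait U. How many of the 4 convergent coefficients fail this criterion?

0

Checking each validity diagonal entry against its comparison values:
AA (methods 1·2): 0.83 vs {0.16, 0.10, 0.23, 0.32, 0.17, 0.16} → pass.
RF (methods 1·2): 0.38 vs {0.10, 0.16, 0.11, 0.21, 0.26, 0.28} → pass.
SR (methods 1·2): 0.58 vs {0.32, 0.23, 0.21, 0.11, 0.32, 0.22} → pass.
Anx (methods 1·2): 0.36 vs {0.16, 0.17, 0.28, 0.26, 0.22, 0.32} → pass.
0 of 4 fail.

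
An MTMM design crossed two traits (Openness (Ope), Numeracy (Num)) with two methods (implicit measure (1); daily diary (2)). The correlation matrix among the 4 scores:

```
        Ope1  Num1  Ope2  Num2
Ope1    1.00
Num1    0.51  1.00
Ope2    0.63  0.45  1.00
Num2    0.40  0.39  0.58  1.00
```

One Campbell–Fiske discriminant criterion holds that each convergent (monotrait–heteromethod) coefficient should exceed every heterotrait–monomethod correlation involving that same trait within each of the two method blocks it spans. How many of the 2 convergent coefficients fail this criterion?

1

Checking each validity diagonal entry against its comparison values:
Ope (methods 1·2): 0.63 vs {0.51, 0.58} → pass.
Num (methods 1·2): 0.39 vs {0.51, 0.58} → fail.
1 of 2 fail.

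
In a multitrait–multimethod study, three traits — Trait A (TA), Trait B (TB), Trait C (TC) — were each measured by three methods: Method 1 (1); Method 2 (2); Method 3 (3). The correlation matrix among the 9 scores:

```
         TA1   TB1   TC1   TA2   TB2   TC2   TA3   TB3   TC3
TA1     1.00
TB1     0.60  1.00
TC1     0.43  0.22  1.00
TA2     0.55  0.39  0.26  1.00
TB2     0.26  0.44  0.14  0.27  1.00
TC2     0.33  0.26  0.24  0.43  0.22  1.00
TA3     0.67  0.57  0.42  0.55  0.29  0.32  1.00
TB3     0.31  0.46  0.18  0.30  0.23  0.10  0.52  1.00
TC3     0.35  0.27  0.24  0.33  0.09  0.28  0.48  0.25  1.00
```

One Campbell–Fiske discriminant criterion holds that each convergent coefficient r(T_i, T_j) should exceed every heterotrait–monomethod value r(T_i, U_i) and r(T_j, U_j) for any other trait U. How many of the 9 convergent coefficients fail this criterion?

Checking each validity diagonal entry against its comparison values:
TA (methods 1·2): 0.55 vs {0.60, 0.27, 0.43, 0.43} → fail.
TA (methods 1·3): 0.67 vs {0.60, 0.52, 0.43, 0.48} → pass.
TA (methods 2·3): 0.55 vs {0.27, 0.52, 0.43, 0.48} → pass.
TB (methods 1·2): 0.44 vs {0.60, 0.27, 0.22, 0.22} → fail.
TB (methods 1·3): 0.46 vs {0.60, 0.52, 0.22, 0.25} → fail.
TB (methods 2·3): 0.23 vs {0.27, 0.52, 0.22, 0.25} → fail.
TC (methods 1·2): 0.24 vs {0.43, 0.43, 0.22, 0.22} → fail.
TC (methods 1·3): 0.24 vs {0.43, 0.48, 0.22, 0.25} → fail.
TC (methods 2·3): 0.28 vs {0.43, 0.48, 0.22, 0.25} → fail.
7 of 9 fail.

7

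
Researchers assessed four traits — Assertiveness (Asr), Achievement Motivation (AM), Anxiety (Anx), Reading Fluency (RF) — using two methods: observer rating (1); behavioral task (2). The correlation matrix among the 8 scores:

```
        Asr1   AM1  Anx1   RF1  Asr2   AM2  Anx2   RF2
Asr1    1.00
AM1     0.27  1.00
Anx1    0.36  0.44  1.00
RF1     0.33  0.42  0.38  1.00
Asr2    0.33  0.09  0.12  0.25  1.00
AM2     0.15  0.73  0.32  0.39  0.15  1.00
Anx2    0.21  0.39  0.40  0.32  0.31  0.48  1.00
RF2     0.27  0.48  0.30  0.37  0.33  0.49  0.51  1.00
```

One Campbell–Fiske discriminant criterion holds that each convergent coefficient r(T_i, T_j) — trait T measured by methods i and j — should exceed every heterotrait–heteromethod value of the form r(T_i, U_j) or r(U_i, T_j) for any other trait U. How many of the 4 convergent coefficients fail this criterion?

Each convergent coefficient versus the relevant comparison correlations:
Asr (methods 1·2): 0.33 vs {0.15, 0.09, 0.21, 0.12, 0.27, 0.25} → pass.
AM (methods 1·2): 0.73 vs {0.09, 0.15, 0.39, 0.32, 0.48, 0.39} → pass.
Anx (methods 1·2): 0.40 vs {0.12, 0.21, 0.32, 0.39, 0.30, 0.32} → pass.
RF (methods 1·2): 0.37 vs {0.25, 0.27, 0.39, 0.48, 0.32, 0.30} → fail.
1 of 4 fail.

1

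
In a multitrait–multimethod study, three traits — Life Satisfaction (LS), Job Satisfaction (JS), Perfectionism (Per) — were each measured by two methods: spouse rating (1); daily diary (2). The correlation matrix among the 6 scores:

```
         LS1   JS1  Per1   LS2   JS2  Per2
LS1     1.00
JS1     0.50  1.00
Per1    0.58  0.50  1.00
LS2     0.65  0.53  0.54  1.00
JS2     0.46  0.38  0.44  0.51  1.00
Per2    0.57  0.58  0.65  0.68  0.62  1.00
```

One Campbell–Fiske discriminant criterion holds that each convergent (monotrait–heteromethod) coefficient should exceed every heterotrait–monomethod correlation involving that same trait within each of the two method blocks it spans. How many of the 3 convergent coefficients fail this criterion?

Checking each validity diagonal entry against its comparison values:
LS (methods 1·2): 0.65 vs {0.50, 0.51, 0.58, 0.68} → fail.
JS (methods 1·2): 0.38 vs {0.50, 0.51, 0.50, 0.62} → fail.
Per (methods 1·2): 0.65 vs {0.58, 0.68, 0.50, 0.62} → fail.
3 of 3 fail.

3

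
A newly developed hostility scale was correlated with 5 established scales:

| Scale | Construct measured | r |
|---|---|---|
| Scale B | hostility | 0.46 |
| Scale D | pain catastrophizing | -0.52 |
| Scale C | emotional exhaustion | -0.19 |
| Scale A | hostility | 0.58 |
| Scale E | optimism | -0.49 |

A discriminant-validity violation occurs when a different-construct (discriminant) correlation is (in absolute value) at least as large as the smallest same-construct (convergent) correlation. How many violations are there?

Convergent (same construct = hostility): Scale B, Scale A.
Smallest convergent = 0.46. Discriminant |r|: 0.52, 0.19, 0.49; count ≥ 0.46 → 2.

2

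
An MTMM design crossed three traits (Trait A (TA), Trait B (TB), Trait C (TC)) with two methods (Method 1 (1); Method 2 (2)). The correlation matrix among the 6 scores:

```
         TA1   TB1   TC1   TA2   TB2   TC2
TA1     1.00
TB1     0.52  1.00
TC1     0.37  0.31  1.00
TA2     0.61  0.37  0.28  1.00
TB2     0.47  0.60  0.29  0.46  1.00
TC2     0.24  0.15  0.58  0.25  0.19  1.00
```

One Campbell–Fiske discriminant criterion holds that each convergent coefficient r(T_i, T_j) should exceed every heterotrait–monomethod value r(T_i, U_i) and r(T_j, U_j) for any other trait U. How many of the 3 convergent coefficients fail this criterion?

0

Convergent coefficients and their comparison sets:
TA (methods 1·2): 0.61 vs {0.52, 0.46, 0.37, 0.25} → pass.
TB (methods 1·2): 0.60 vs {0.52, 0.46, 0.31, 0.19} → pass.
TC (methods 1·2): 0.58 vs {0.37, 0.25, 0.31, 0.19} → pass.
0 of 3 fail.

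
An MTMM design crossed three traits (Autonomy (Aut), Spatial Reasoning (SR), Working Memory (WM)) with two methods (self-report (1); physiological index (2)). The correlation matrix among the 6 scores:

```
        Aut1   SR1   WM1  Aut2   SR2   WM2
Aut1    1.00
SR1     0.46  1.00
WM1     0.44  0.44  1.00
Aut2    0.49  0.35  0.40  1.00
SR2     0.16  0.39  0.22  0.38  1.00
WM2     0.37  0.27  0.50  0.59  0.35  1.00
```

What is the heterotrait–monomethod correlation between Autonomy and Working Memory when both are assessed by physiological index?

Different traits, same method: r(Aut2, WM2) = 0.59.

0.59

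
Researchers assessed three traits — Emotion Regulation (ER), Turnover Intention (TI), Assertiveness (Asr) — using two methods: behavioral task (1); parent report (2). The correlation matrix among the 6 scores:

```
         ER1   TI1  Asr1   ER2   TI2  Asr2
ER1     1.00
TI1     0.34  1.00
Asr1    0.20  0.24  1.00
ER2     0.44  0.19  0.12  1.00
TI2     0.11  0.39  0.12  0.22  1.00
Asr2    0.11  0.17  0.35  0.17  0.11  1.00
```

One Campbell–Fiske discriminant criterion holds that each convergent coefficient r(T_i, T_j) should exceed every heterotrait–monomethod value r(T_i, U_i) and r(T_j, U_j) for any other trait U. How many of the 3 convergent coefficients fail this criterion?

0

Convergent coefficients and their comparison sets:
ER (methods 1·2): 0.44 vs {0.34, 0.22, 0.20, 0.17} → pass.
TI (methods 1·2): 0.39 vs {0.34, 0.22, 0.24, 0.11} → pass.
Asr (methods 1·2): 0.35 vs {0.20, 0.17, 0.24, 0.11} → pass.
0 of 3 fail.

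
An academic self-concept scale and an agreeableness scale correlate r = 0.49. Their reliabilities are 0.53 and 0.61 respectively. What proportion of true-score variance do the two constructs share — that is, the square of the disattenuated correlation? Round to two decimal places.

0.74

Disattenuated r = 0.49 / √(0.53 × 0.61) = 0.49 / 0.5686 = 0.8618.
Shared true-score variance = 0.8618² = 0.7427 ≈ 0.74.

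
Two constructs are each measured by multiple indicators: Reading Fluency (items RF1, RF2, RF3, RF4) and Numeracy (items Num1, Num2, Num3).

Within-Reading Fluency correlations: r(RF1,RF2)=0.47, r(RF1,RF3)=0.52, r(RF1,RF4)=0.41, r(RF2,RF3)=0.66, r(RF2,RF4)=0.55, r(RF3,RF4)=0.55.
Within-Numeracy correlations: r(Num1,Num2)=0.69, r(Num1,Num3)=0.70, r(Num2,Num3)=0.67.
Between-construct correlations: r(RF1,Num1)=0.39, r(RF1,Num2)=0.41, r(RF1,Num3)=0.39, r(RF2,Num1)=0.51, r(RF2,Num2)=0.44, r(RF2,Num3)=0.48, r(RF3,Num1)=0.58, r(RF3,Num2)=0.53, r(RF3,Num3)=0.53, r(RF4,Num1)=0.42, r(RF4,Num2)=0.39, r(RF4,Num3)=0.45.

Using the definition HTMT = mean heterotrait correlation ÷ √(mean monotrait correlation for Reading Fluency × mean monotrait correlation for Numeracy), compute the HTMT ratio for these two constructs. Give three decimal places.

0.765

Mean heterotrait r = 5.52/12 = 0.4600.
Mean within-RF = 3.16/6 = 0.5267; mean within-Num = 2.06/3 = 0.6867.
Geometric mean = √(0.5267 × 0.6867) = 0.6014.
HTMT = 0.4600 / 0.6014 = 0.765.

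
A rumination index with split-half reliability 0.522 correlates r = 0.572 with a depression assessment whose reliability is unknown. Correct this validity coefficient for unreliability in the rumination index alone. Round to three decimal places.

0.792

Single correction: r_c = r_obs / √r_xx = 0.572 / √0.522 = 0.572 / 0.7225 ≈ 0.792.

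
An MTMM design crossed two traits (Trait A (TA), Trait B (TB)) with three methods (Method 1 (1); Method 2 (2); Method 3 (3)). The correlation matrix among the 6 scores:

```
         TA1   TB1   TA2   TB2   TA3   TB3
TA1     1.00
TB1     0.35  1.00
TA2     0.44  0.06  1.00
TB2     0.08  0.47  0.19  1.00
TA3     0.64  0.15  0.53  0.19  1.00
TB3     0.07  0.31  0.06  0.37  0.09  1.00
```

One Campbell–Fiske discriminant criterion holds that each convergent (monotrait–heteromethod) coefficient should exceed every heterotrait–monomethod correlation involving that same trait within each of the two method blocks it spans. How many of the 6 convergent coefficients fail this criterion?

1

Checking each validity diagonal entry against its comparison values:
TA (methods 1·2): 0.44 vs {0.35, 0.19} → pass.
TA (methods 1·3): 0.64 vs {0.35, 0.09} → pass.
TA (methods 2·3): 0.53 vs {0.19, 0.09} → pass.
TB (methods 1·2): 0.47 vs {0.35, 0.19} → pass.
TB (methods 1·3): 0.31 vs {0.35, 0.09} → fail.
TB (methods 2·3): 0.37 vs {0.19, 0.09} → pass.
1 of 6 fail.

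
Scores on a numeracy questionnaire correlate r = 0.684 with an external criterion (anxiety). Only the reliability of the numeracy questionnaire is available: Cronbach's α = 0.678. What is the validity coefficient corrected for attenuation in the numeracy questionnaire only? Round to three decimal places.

0.831

Single correction: r_c = r_obs / √r_xx = 0.684 / √0.678 = 0.684 / 0.8234 ≈ 0.831.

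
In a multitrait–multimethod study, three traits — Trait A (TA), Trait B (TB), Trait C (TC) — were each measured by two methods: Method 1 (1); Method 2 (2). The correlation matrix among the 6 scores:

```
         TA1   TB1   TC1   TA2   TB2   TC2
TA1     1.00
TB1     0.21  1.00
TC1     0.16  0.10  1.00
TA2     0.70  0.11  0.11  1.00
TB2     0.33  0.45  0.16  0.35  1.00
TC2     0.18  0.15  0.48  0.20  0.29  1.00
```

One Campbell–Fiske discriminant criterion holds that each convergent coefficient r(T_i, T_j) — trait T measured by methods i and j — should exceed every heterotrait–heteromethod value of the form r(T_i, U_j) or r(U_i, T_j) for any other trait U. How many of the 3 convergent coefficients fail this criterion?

Convergent coefficients and their comparison sets:
TA (methods 1·2): 0.70 vs {0.33, 0.11, 0.18, 0.11} → pass.
TB (methods 1·2): 0.45 vs {0.11, 0.33, 0.15, 0.16} → pass.
TC (methods 1·2): 0.48 vs {0.11, 0.18, 0.16, 0.15} → pass.
0 of 3 fail.

0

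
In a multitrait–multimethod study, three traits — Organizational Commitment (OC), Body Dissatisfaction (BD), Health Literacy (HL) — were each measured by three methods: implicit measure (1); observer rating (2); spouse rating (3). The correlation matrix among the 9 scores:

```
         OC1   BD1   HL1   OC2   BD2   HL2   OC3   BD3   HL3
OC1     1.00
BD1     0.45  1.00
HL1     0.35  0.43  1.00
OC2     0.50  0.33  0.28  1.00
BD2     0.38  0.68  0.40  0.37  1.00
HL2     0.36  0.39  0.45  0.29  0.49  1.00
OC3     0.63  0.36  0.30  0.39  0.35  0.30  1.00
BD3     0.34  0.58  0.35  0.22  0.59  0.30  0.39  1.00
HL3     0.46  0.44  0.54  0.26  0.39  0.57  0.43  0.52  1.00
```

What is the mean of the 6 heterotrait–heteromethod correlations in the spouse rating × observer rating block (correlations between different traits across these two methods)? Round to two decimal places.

HTHM values (method 3 × method 2): 0.35, 0.30, 0.22, 0.30, 0.26, 0.39; mean = 1.82/6 = 0.30.

0.30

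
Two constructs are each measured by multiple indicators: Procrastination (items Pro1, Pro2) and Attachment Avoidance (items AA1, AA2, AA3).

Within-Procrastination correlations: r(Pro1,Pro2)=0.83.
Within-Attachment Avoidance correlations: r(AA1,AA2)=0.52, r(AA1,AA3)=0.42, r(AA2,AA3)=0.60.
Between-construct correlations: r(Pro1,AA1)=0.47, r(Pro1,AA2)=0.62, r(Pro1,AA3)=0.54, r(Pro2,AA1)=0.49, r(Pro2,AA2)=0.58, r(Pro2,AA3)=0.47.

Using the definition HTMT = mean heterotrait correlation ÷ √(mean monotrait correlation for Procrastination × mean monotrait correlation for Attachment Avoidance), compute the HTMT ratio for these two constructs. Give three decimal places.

Mean heterotrait r = 3.17/6 = 0.5283.
Mean within-Pro = 0.83/1 = 0.8300; mean within-AA = 1.54/3 = 0.5133.
Geometric mean = √(0.8300 × 0.5133) = 0.6527.
HTMT = 0.5283 / 0.6527 = 0.809.

0.809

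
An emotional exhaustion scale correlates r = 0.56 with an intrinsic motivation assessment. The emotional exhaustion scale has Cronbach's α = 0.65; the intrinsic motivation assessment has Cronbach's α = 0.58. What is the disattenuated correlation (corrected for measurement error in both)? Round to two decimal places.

r_true = r_obs / √(r_xx · r_yy) = 0.56 / √(0.65 × 0.58) = 0.56 / √0.3770 = 0.56 / 0.6140 ≈ 0.91.

0.91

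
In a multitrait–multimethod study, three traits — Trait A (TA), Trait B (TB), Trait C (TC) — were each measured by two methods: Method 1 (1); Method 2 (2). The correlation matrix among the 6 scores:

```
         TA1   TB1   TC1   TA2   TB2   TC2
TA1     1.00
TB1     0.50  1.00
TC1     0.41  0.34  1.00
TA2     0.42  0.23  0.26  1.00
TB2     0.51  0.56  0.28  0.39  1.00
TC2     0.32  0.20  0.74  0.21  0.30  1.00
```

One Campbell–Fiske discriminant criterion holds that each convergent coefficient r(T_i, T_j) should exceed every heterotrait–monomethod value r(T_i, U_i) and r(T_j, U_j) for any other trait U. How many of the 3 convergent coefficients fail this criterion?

1

Checking each validity diagonal entry against its comparison values:
TA (methods 1·2): 0.42 vs {0.50, 0.39, 0.41, 0.21} → fail.
TB (methods 1·2): 0.56 vs {0.50, 0.39, 0.34, 0.30} → pass.
TC (methods 1·2): 0.74 vs {0.41, 0.21, 0.34, 0.30} → pass.
1 of 3 fail.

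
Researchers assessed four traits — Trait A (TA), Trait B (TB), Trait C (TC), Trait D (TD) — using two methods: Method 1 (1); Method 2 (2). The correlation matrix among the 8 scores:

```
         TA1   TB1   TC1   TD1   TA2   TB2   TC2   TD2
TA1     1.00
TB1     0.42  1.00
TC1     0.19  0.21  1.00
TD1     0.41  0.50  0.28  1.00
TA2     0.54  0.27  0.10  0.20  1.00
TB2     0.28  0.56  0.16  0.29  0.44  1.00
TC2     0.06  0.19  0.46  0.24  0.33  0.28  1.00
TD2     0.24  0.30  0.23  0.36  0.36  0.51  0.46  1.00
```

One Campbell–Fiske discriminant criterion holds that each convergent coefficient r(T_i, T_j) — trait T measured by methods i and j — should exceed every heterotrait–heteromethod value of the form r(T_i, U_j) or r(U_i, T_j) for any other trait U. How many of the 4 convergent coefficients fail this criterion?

0

Checking each validity diagonal entry against its comparison values:
TA (methods 1·2): 0.54 vs {0.28, 0.27, 0.06, 0.10, 0.24, 0.20} → pass.
TB (methods 1·2): 0.56 vs {0.27, 0.28, 0.19, 0.16, 0.30, 0.29} → pass.
TC (methods 1·2): 0.46 vs {0.10, 0.06, 0.16, 0.19, 0.23, 0.24} → pass.
TD (methods 1·2): 0.36 vs {0.20, 0.24, 0.29, 0.30, 0.24, 0.23} → pass.
0 of 4 fail.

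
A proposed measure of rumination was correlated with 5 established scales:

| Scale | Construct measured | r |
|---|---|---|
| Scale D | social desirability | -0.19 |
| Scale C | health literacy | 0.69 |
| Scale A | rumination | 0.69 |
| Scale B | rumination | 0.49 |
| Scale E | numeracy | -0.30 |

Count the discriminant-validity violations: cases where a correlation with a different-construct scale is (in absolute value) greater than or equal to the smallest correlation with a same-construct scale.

Convergent (same construct = rumination): Scale A, Scale B.
Smallest convergent = 0.49. Discriminant |r|: 0.19, 0.69, 0.30; count ≥ 0.49 → 1.

1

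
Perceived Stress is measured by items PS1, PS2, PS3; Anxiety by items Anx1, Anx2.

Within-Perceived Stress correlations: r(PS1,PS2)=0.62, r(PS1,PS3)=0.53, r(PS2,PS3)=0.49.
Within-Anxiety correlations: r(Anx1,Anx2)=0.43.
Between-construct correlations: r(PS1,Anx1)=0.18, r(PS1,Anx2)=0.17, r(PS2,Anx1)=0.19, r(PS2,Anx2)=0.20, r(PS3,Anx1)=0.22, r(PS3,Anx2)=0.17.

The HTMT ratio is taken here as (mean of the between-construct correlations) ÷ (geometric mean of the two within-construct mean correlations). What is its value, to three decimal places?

Mean heterotrait r = 1.13/6 = 0.1883.
Mean within-PS = 1.64/3 = 0.5467; mean within-Anx = 0.43/1 = 0.4300.
Geometric mean = √(0.5467 × 0.4300) = 0.4849.
HTMT = 0.1883 / 0.4849 = 0.388.

0.388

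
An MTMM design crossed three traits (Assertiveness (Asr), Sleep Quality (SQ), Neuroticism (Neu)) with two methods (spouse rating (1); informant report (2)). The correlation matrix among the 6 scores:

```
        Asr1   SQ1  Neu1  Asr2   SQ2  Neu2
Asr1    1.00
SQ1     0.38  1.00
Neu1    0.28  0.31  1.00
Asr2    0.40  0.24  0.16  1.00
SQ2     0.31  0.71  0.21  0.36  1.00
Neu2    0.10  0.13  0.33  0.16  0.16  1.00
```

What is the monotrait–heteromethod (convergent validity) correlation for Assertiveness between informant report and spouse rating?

Same trait (Asr), different methods: r(Asr2, Asr1) = 0.40.

0.40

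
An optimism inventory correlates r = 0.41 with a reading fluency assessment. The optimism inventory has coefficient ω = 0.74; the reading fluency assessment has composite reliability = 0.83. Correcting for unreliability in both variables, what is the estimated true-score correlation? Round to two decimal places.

r_true = r_obs / √(r_xx · r_yy) = 0.41 / √(0.74 × 0.83) = 0.41 / √0.6142 = 0.41 / 0.7837 ≈ 0.52.

0.52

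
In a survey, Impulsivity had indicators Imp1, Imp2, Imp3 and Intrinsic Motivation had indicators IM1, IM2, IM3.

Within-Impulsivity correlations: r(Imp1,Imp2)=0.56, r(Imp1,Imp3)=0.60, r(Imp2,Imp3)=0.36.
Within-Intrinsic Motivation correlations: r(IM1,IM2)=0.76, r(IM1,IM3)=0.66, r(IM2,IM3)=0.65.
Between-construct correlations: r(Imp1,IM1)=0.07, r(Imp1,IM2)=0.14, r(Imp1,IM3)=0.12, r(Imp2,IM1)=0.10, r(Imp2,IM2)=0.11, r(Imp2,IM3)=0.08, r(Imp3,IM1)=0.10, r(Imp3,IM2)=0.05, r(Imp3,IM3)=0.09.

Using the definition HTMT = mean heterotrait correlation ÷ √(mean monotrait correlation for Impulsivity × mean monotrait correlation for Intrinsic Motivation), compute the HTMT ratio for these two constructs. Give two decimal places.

0.16

Mean heterotrait r = 0.86/9 = 0.0956.
Mean within-Imp = 1.52/3 = 0.5067; mean within-IM = 2.07/3 = 0.6900.
Geometric mean = √(0.5067 × 0.6900) = 0.5913.
HTMT = 0.0956 / 0.5913 = 0.16.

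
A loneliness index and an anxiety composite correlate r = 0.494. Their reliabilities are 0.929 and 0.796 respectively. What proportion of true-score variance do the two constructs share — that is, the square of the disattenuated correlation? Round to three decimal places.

Disattenuated r = 0.494 / √(0.929 × 0.796) = 0.494 / 0.8599 = 0.5745.
Shared true-score variance = 0.5745² = 0.3301 ≈ 0.330.

0.330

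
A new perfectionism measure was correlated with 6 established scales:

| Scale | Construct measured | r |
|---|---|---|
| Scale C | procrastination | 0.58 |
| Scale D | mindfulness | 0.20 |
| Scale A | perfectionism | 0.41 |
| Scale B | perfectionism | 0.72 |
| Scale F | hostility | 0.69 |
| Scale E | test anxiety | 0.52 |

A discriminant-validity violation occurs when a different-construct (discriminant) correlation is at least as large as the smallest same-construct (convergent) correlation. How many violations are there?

Convergent (same construct = perfectionism): Scale A, Scale B.
Smallest convergent = 0.41. Discriminant values: 0.58, 0.20, 0.69, 0.52; count ≥ 0.41 → 3.

3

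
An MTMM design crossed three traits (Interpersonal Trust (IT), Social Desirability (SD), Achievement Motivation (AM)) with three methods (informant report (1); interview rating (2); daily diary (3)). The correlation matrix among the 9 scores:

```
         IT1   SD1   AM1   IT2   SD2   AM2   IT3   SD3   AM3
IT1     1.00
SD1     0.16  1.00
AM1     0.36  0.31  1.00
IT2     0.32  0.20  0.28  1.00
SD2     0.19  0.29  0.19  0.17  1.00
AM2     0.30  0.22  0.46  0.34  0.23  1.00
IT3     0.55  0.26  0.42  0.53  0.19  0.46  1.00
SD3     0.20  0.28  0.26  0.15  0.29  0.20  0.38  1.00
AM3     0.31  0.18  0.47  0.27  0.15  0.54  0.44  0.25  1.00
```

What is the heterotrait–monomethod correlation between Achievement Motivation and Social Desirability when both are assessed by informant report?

0.31

Different traits, same method: r(AM1, SD1) = 0.31.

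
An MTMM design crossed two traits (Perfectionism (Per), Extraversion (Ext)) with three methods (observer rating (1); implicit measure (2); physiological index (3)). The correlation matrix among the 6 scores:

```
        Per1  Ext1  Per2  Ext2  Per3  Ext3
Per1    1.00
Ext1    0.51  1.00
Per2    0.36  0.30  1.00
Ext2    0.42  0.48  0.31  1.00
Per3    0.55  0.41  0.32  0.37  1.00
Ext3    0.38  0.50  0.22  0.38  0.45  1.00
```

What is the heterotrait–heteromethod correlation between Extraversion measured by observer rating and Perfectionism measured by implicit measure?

0.30

Different traits and methods: r(Ext1, Per2) = 0.30.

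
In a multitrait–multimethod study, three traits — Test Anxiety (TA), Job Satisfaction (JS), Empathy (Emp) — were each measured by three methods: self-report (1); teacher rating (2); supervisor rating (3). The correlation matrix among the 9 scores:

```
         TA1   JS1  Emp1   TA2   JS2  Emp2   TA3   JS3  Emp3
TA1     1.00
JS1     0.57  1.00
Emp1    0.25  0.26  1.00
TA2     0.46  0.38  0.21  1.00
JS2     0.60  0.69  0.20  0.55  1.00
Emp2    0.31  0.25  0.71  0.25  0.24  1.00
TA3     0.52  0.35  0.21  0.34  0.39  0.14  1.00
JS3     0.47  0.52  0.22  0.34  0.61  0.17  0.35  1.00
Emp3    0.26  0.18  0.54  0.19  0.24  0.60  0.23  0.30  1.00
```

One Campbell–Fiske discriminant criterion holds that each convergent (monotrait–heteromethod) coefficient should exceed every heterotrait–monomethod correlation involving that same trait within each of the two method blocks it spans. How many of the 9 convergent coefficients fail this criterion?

Convergent coefficients and their comparison sets:
TA (methods 1·2): 0.46 vs {0.57, 0.55, 0.25, 0.25} → fail.
TA (methods 1·3): 0.52 vs {0.57, 0.35, 0.25, 0.23} → fail.
TA (methods 2·3): 0.34 vs {0.55, 0.35, 0.25, 0.23} → fail.
JS (methods 1·2): 0.69 vs {0.57, 0.55, 0.26, 0.24} → pass.
JS (methods 1·3): 0.52 vs {0.57, 0.35, 0.26, 0.30} → fail.
JS (methods 2·3): 0.61 vs {0.55, 0.35, 0.24, 0.30} → pass.
Emp (methods 1·2): 0.71 vs {0.25, 0.25, 0.26, 0.24} → pass.
Emp (methods 1·3): 0.54 vs {0.25, 0.23, 0.26, 0.30} → pass.
Emp (methods 2·3): 0.60 vs {0.25, 0.23, 0.24, 0.30} → pass.
4 of 9 fail.

4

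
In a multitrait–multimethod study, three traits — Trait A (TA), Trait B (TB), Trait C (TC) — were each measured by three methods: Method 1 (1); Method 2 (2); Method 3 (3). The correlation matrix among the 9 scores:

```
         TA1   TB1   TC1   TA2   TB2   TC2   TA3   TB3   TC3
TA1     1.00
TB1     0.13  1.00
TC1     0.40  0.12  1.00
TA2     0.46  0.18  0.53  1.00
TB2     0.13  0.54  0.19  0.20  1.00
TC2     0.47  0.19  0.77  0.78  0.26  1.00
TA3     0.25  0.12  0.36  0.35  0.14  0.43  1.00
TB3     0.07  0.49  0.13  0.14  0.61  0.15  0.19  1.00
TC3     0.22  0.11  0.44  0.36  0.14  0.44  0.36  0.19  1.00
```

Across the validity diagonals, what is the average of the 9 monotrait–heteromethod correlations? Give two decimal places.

Convergent values: 0.46, 0.25, 0.35, 0.54, 0.49, 0.61, 0.77, 0.44, 0.44; mean = 4.35/9 = 0.48.

0.48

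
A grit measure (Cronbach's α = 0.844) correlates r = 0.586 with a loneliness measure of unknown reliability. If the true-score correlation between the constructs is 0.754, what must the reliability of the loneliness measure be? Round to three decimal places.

0.716

r_true = r_obs / √(r_xx · r_yy) ⇒ 0.754 = 0.586 / √(0.844 · r_yy).
√(0.844 · r_yy) = 0.586 / 0.754 = 0.7772; 0.844 · r_yy = 0.6040; r_yy = 0.6040 / 0.844 ≈ 0.716.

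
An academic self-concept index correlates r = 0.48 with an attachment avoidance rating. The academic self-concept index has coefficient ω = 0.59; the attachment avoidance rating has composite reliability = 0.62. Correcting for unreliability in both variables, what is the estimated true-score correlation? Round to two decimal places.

0.79

r_true = r_obs / √(r_xx · r_yy) = 0.48 / √(0.59 × 0.62) = 0.48 / √0.3658 = 0.48 / 0.6048 ≈ 0.79.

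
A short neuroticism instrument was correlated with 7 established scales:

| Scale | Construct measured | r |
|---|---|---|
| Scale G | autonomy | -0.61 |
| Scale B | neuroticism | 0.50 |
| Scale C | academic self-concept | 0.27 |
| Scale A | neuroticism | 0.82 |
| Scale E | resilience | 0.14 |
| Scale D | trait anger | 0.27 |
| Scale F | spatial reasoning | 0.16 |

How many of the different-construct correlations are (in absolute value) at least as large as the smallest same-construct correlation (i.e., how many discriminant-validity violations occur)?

1

Convergent (same construct = neuroticism): Scale B, Scale A.
Smallest convergent = 0.50. Discriminant |r|: 0.61, 0.27, 0.14, 0.27, 0.16; count ≥ 0.50 → 1.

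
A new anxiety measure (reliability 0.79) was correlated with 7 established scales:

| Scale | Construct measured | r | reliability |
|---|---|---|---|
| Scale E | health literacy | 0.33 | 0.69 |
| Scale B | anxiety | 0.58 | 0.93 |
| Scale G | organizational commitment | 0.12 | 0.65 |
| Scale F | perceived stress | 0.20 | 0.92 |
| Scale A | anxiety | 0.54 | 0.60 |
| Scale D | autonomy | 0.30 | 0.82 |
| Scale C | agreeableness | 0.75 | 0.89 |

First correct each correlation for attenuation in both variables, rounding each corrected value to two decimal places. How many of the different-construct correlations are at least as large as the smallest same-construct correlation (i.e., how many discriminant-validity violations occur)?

1

Disattenuated r (r / √(r_scale · r_new)):
  Scale E (disc): 0.33 / √(0.69·0.79) = 0.45
  Scale B (conv): 0.58 / √(0.93·0.79) = 0.68
  Scale G (disc): 0.12 / √(0.65·0.79) = 0.17
  Scale F (disc): 0.20 / √(0.92·0.79) = 0.23
  Scale A (conv): 0.54 / √(0.60·0.79) = 0.78
  Scale D (disc): 0.30 / √(0.82·0.79) = 0.37
  Scale C (disc): 0.75 / √(0.89·0.79) = 0.89
Smallest convergent = 0.68. Discriminant values: 0.45, 0.17, 0.23, 0.37, 0.89; count ≥ 0.68 → 1.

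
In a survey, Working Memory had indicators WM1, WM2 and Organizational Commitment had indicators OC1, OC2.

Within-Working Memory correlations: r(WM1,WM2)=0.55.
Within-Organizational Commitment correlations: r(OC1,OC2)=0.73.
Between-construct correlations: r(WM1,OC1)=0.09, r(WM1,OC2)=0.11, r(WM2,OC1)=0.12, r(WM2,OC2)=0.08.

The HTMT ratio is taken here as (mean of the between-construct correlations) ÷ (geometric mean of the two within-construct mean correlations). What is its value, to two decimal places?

Mean between = 0.40/4 = 0.1000.
Mean within-WM = 0.55/1 = 0.5500; mean within-OC = 0.73/1 = 0.7300.
Geometric mean = √(0.5500 × 0.7300) = 0.6336.
HTMT = 0.1000 / 0.6336 = 0.16.

0.16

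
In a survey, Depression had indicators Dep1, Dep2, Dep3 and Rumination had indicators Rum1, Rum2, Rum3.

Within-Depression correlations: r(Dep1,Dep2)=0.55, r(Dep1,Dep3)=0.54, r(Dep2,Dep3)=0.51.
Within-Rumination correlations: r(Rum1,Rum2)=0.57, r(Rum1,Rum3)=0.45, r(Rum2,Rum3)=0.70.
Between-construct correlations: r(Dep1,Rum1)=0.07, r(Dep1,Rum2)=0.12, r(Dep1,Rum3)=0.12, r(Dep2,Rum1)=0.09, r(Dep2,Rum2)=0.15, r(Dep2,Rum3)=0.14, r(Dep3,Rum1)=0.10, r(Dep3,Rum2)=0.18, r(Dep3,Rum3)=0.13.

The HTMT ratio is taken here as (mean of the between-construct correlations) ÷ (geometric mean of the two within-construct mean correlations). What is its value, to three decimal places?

Mean between = 1.10/9 = 0.1222.
Mean within-Dep = 1.60/3 = 0.5333; mean within-Rum = 1.72/3 = 0.5733.
Geometric mean = √(0.5333 × 0.5733) = 0.5529.
HTMT = 0.1222 / 0.5529 = 0.221.

0.221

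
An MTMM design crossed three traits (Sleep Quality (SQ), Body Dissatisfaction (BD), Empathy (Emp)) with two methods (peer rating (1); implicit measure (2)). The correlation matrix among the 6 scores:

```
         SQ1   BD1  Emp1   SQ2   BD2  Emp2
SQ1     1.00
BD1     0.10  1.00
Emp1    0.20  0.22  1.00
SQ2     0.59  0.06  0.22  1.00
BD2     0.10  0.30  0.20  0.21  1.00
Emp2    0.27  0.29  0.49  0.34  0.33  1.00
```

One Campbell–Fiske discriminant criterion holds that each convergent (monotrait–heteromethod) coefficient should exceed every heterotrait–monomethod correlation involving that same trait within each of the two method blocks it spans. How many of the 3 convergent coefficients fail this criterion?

1

Each convergent coefficient versus the relevant comparison correlations:
SQ (methods 1·2): 0.59 vs {0.10, 0.21, 0.20, 0.34} → pass.
BD (methods 1·2): 0.30 vs {0.10, 0.21, 0.22, 0.33} → fail.
Emp (methods 1·2): 0.49 vs {0.20, 0.34, 0.22, 0.33} → pass.
1 of 3 fail.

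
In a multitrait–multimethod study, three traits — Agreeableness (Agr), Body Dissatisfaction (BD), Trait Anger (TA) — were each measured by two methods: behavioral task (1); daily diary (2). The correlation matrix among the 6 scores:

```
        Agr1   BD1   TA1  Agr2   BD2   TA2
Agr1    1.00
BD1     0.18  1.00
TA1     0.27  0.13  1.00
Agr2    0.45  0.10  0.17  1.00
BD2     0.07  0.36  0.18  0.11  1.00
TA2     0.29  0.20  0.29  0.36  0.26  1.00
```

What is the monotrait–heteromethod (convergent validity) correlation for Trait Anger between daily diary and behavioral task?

0.29

Same trait (TA), different methods: r(TA2, TA1) = 0.29.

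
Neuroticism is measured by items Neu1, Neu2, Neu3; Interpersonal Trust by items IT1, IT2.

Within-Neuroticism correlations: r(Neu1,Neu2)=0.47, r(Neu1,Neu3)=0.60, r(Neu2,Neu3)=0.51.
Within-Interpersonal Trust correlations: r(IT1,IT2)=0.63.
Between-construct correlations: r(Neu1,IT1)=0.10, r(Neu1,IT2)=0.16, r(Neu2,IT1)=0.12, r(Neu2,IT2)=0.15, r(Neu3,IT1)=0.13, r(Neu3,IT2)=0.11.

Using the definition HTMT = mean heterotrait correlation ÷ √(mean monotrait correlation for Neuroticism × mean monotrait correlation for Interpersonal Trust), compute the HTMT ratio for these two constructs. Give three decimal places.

Mean between = 0.77/6 = 0.1283.
Mean within-Neu = 1.58/3 = 0.5267; mean within-IT = 0.63/1 = 0.6300.
Geometric mean = √(0.5267 × 0.6300) = 0.5760.
HTMT = 0.1283 / 0.5760 = 0.223.

0.223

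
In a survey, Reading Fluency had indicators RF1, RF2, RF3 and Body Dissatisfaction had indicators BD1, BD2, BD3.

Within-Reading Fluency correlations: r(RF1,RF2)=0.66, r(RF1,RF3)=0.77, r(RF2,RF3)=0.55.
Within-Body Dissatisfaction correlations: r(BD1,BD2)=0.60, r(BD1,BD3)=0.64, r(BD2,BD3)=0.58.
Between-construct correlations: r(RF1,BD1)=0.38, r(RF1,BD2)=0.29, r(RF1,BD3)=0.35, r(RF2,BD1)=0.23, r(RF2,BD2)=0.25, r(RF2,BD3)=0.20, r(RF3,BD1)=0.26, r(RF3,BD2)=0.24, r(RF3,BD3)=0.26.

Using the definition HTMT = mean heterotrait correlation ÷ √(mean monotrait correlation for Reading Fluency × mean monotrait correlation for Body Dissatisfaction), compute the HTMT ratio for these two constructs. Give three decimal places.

0.432

Mean heterotrait r = 2.46/9 = 0.2733.
Mean within-RF = 1.98/3 = 0.6600; mean within-BD = 1.82/3 = 0.6067.
Geometric mean = √(0.6600 × 0.6067) = 0.6328.
HTMT = 0.2733 / 0.6328 = 0.432.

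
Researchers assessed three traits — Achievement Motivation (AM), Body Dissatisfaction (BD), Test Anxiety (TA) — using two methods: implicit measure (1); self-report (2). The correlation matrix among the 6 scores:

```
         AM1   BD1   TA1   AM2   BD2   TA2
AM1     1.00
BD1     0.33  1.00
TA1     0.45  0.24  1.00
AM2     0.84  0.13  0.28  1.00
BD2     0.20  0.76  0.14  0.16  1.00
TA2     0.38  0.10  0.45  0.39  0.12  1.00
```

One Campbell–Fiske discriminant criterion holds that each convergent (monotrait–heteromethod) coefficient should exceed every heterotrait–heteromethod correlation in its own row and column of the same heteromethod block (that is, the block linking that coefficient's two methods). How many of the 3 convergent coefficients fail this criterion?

0

Each convergent coefficient versus the relevant comparison correlations:
AM (methods 1·2): 0.84 vs {0.20, 0.13, 0.38, 0.28} → pass.
BD (methods 1·2): 0.76 vs {0.13, 0.20, 0.10, 0.14} → pass.
TA (methods 1·2): 0.45 vs {0.28, 0.38, 0.14, 0.10} → pass.
0 of 3 fail.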